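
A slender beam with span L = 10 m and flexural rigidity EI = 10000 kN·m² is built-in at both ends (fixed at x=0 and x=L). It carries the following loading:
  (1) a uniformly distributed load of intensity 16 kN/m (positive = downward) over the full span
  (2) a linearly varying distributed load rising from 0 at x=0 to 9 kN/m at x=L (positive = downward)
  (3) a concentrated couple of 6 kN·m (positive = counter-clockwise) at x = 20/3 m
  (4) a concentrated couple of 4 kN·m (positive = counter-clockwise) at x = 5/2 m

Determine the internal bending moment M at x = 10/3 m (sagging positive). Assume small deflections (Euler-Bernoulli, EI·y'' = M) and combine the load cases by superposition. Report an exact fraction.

Load 1 — uniform load w=16 kN/m over full span:
  M_1 = wLx/2 - wL²/12 - wx²/2 = 16·10·(10/3)/2 - 16·10²/12 - 16·(10/3)²/2 = 400/9 kN·m
Load 2 — triangular load w₀=9 kN/m (0→w₀ over full span):
  M_2 = 3w₀Lx/20 - w₀L²/30 - w₀x³/(6L) = 3·9·10·(10/3)/20 - 9·10²/30 - 9·(10/3)³/(6·10) = 85/9 kN·m
Load 3 — applied couple M₀=6 kN·m at a=20/3 m (b=L-a=10/3):
  M_3 = R_Ax - M_A  [x≤a] with R_A=4/5, M_A=2 = (4/5)·(10/3) - 2 = 2/3 kN·m
Load 4 — applied couple M₀=4 kN·m at a=5/2 m (b=L-a=15/2):
  M_4 = R_Ax - M_A - M₀  [x>a] with R_A=9/20, M_A=-3/4 = (9/20)·(10/3) - (-3/4) - 4 = -7/4 kN·m
Superposition: M = Σ M_i = 1901/36 kN·m ≈ 52.805556 kN·m

M(10/3) = 1901/36 kN·m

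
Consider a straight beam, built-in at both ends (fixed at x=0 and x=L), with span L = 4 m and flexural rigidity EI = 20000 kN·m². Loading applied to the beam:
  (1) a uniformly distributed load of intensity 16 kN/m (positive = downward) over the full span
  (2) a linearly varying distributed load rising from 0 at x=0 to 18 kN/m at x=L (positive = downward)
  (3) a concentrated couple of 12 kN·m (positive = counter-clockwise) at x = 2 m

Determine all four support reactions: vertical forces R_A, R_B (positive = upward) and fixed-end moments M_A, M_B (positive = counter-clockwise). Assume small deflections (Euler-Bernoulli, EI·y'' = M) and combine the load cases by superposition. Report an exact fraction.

R_A = 473/10 kN, M_A = 509/15 kN·m, R_B = 527/10 kN, M_B = -491/15 kN·m

Load 1 — uniform load w=16 kN/m over full span:
  R_A = wL/2 = 16·4/2 = 32 kN
  M_A = wL²/12 = 16·4²/12 = 64/3 kN·m
  R_B = wL/2 = 16·4/2 = 32 kN
  M_B = -wL²/12 = -16·4²/12 = -64/3 kN·m
Load 2 — triangular load w₀=18 kN/m (0→w₀ over full span):
  R_A = 3w₀L/20 = 3·18·4/20 = 54/5 kN
  M_A = w₀L²/30 = 18·4²/30 = 48/5 kN·m
  R_B = 7w₀L/20 = 7·18·4/20 = 126/5 kN
  M_B = -w₀L²/20 = -18·4²/20 = -72/5 kN·m
Load 3 — applied couple M₀=12 kN·m at a=2 m (b=L-a=2):
  R_A = 6M₀ab/L³ = 6·12·2·2/4³ = 9/2 kN
  M_A = M₀b(2a-b)/L² = 12·2·(2·2-2)/4² = 3 kN·m
  R_B = -6M₀ab/L³ = -6·12·2·2/4³ = -9/2 kN
  M_B = M₀a(2b-a)/L² = 12·2·(2·2-2)/4² = 3 kN·m
Superposition: R_A = 473/10 kN, M_A = 509/15 kN·m, R_B = 527/10 kN, M_B = -491/15 kN·m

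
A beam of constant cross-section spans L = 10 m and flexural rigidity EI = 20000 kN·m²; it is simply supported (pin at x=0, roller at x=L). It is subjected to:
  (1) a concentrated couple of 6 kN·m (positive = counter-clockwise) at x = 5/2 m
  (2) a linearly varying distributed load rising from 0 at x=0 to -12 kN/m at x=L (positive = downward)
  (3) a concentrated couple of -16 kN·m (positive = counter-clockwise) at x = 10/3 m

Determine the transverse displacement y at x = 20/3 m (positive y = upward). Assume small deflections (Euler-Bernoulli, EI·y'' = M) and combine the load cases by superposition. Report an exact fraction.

y(20/3) = 26189/777600 m

Load 1 — applied couple M₀=6 kN·m at a=5/2 m (b=L-a=15/2):
  y_1 = (M₀x³/(6L)-M₀(x-a)²/2+C₁x)/EI  [x>a] with C₁=M₀(3b²-L²)/(6L)=55/8 = (6·(20/3)³/(6·10)-6·((20/3)-(5/2))²/2+(55/8)·(20/3))/20000 = 101/86400 m
Load 2 — triangular load w₀=-12 kN/m (0→w₀ over full span):
  y_2 = -w₀x(7L⁴-10L²x²+3x⁴)/(360LEI) = -(-12)·(20/3)·(7·10⁴-10·10²·(20/3)²+3·(20/3)⁴)/(360·10·20000) = 17/486 m
Load 3 — applied couple M₀=-16 kN·m at a=10/3 m (b=L-a=20/3):
  y_3 = (M₀x³/(6L)-M₀(x-a)²/2+C₁x)/EI  [x>a] with C₁=M₀(3b²-L²)/(6L)=-80/9 = ((-16)·(20/3)³/(6·10)-(-16)·((20/3)-(10/3))²/2+(-80/9)·(20/3))/20000 = -1/405 m
Superposition: y = Σ y_i = 26189/777600 m ≈ 0.033679 m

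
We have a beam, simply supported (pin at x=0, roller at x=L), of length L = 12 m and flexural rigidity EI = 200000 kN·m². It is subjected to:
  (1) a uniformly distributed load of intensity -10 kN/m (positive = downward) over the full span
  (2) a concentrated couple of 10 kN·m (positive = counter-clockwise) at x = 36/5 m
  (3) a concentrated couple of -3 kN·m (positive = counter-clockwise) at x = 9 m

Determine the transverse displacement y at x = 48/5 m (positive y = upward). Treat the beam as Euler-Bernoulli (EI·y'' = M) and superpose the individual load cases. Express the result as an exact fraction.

y(48/5) = 16083/2000000 m

Load 1 — uniform load w=-10 kN/m over full span:
  y_1 = -wx(L³-2Lx²+x³)/(24EI) = -(-10)·(48/5)·(12³-2·12·(48/5)²+(48/5)³)/(24·200000) = 3132/390625 m
Load 2 — applied couple M₀=10 kN·m at a=36/5 m (b=L-a=24/5):
  y_2 = (M₀x³/(6L)-M₀(x-a)²/2+C₁x)/EI  [x>a] with C₁=M₀(3b²-L²)/(6L)=-52/5 = (10·(48/5)³/(6·12)-10·((48/5)-(36/5))²/2+(-52/5)·(48/5))/200000 = -9/312500 m
Load 3 — applied couple M₀=-3 kN·m at a=9 m (b=L-a=3):
  y_3 = (M₀x³/(6L)-M₀(x-a)²/2+C₁x)/EI  [x>a] with C₁=M₀(3b²-L²)/(6L)=39/8 = ((-3)·(48/5)³/(6·12)-(-3)·((48/5)-9)²/2+(39/8)·(48/5))/200000 = 2619/50000000 m
Superposition: y = Σ y_i = 16083/2000000 m ≈ 0.008042 m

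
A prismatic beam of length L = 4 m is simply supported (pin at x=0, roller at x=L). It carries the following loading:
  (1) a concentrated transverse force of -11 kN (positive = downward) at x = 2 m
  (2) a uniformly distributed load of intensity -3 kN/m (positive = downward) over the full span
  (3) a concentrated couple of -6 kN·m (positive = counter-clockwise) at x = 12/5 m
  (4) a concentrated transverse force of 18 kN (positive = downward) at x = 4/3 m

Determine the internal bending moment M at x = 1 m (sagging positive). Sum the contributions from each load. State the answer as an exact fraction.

Load 1 — point force P=-11 kN at a=2 m (b=L-a=2):
  M_1 = Pbx/L  [x≤a] = (-11)·2·1/4 = -11/2 kN·m
Load 2 — uniform load w=-3 kN/m over full span:
  M_2 = wx(L-x)/2 = (-3)·1·(4-1)/2 = -9/2 kN·m
Load 3 — applied couple M₀=-6 kN·m at a=12/5 m (b=L-a=8/5):
  M_3 = M₀x/L  [x≤a] = (-6)·1/4 = -3/2 kN·m
Load 4 — point force P=18 kN at a=4/3 m (b=L-a=8/3):
  M_4 = Pbx/L  [x≤a] = 18·(8/3)·1/4 = 12 kN·m
Superposition: M = Σ M_i = 1/2 kN·m ≈ 0.500000 kN·m

M(1) = 1/2 kN·m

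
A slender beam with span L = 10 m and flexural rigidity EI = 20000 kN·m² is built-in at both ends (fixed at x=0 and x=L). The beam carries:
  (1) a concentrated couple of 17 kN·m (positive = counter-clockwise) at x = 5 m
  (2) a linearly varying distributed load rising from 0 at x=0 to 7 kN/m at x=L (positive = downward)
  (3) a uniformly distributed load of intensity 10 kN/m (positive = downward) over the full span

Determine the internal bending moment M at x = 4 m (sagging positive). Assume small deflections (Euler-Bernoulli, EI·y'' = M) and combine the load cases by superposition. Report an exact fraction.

Load 1 — applied couple M₀=17 kN·m at a=5 m (b=L-a=5):
  M_1 = R_Ax - M_A  [x≤a] with R_A=51/20, M_A=17/4 = (51/20)·4 - (17/4) = 119/20 kN·m
Load 2 — triangular load w₀=7 kN/m (0→w₀ over full span):
  M_2 = 3w₀Lx/20 - w₀L²/30 - w₀x³/(6L) = 3·7·10·4/20 - 7·10²/30 - 7·4³/(6·10) = 56/5 kN·m
Load 3 — uniform load w=10 kN/m over full span:
  M_3 = wLx/2 - wL²/12 - wx²/2 = 10·10·4/2 - 10·10²/12 - 10·4²/2 = 110/3 kN·m
Superposition: M = Σ M_i = 3229/60 kN·m ≈ 53.816667 kN·m

M(4) = 3229/60 kN·m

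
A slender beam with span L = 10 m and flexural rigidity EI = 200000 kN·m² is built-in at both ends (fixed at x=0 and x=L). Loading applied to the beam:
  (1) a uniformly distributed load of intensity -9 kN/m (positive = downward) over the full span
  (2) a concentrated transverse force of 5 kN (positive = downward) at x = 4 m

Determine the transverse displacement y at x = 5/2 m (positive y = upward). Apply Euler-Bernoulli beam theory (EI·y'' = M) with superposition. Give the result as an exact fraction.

Load 1 — uniform load w=-9 kN/m over full span:
  y_1 = -wx²(L-x)²/(24EI) = -(-9)·(5/2)²·(10-(5/2))²/(24·200000) = 27/40960 m
Load 2 — point force P=5 kN at a=4 m (b=L-a=6):
  y_2 = -Pb²x²(3aL-(3a+b)x)/(6L³EI)  [x≤a] = -5·6²·(5/2)²·(3·4·10-(3·4+6)·(5/2))/(6·10³·200000) = -9/128000 m
Superposition: y = Σ y_i = 603/1024000 m ≈ 0.000589 m

y(5/2) = 603/1024000 m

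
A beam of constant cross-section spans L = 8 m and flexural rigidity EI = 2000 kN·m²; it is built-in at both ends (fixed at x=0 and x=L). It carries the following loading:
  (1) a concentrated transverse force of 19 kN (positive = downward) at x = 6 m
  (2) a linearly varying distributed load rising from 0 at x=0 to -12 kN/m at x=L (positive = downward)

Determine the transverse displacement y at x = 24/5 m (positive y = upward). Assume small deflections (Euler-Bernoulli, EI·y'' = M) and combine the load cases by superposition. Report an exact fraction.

Load 1 — point force P=19 kN at a=6 m (b=L-a=2):
  y_1 = -Pb²x²(3aL-(3a+b)x)/(6L³EI)  [x≤a] = -19·2²·(24/5)²·(3·6·8-(3·6+2)·(24/5))/(6·8³·2000) = -171/12500 m
Load 2 — triangular load w₀=-12 kN/m (0→w₀ over full span):
  y_2 = -w₀x²(L-x)²(x+2L)/(120LEI) = -(-12)·(24/5)²·(8-(24/5))²·((24/5)+2·8)/(120·8·2000) = 59904/1953125 m
Superposition: y = Σ y_i = 132741/7812500 m ≈ 0.016991 m

y(24/5) = 132741/7812500 m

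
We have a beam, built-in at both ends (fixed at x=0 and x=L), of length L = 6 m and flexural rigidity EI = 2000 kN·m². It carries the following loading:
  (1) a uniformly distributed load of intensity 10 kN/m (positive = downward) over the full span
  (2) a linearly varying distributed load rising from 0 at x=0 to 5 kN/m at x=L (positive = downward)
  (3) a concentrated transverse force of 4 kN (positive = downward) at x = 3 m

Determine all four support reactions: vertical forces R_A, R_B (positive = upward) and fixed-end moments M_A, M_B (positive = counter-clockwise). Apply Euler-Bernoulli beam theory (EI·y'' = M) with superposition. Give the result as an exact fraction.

R_A = 73/2 kN, M_A = 39 kN·m, R_B = 85/2 kN, M_B = -42 kN·m

Load 1 — uniform load w=10 kN/m over full span:
  R_A = wL/2 = 10·6/2 = 30 kN
  M_A = wL²/12 = 10·6²/12 = 30 kN·m
  R_B = wL/2 = 10·6/2 = 30 kN
  M_B = -wL²/12 = -10·6²/12 = -30 kN·m
Load 2 — triangular load w₀=5 kN/m (0→w₀ over full span):
  R_A = 3w₀L/20 = 3·5·6/20 = 9/2 kN
  M_A = w₀L²/30 = 5·6²/30 = 6 kN·m
  R_B = 7w₀L/20 = 7·5·6/20 = 21/2 kN
  M_B = -w₀L²/20 = -5·6²/20 = -9 kN·m
Load 3 — point force P=4 kN at a=3 m (b=L-a=3):
  R_A = Pb²(3a+b)/L³ = 4·3²·(3·3+3)/6³ = 2 kN
  M_A = Pab²/L² = 4·3·3²/6² = 3 kN·m
  R_B = Pa²(a+3b)/L³ = 4·3²·(3+3·3)/6³ = 2 kN
  M_B = -Pa²b/L² = -4·3²·3/6² = -3 kN·m
Superposition: R_A = 73/2 kN, M_A = 39 kN·m, R_B = 85/2 kN, M_B = -42 kN·m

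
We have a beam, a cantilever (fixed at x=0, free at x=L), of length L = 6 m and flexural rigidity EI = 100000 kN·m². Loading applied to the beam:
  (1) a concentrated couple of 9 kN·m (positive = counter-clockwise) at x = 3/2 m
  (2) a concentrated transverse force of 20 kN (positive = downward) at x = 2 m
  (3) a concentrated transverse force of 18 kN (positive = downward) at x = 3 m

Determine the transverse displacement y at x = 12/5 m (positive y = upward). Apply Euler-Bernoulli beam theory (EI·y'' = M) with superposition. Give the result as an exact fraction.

y(12/5) = -483319/300000000 m

Load 1 — applied couple M₀=9 kN·m at a=3/2 m (b=L-a=9/2):
  y_1 = M₀a(2x-a)/(2EI)  [x>a] = 9·(3/2)·(2·(12/5)-(3/2))/(2·100000) = 891/4000000 m
Load 2 — point force P=20 kN at a=2 m (b=L-a=4):
  y_2 = -Pa²(3x-a)/(6EI)  [x>a] = -20·2²·(3·(12/5)-2)/(6·100000) = -13/18750 m
Load 3 — point force P=18 kN at a=3 m (b=L-a=3):
  y_3 = -Px²(3a-x)/(6EI)  [x≤a] = -18·(12/5)²·(3·3-(12/5))/(6·100000) = -891/781250 m
Superposition: y = Σ y_i = -483319/300000000 m ≈ -0.001611 m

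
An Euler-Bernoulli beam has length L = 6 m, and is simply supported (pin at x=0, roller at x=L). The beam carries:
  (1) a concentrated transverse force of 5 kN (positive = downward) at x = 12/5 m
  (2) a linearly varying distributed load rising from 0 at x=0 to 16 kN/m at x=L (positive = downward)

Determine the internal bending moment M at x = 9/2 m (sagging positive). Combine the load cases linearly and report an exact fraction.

M(9/2) = 69/2 kN·m

Load 1 — point force P=5 kN at a=12/5 m (b=L-a=18/5):
  M_1 = Pa(L-x)/L  [x>a] = 5·(12/5)·(6-(9/2))/6 = 3 kN·m
Load 2 — triangular load w₀=16 kN/m (0→w₀ over full span):
  M_2 = w₀Lx/6 - w₀x³/(6L) = 16·6·(9/2)/6 - 16·(9/2)³/(6·6) = 63/2 kN·m
Superposition: M = Σ M_i = 69/2 kN·m ≈ 34.500000 kN·m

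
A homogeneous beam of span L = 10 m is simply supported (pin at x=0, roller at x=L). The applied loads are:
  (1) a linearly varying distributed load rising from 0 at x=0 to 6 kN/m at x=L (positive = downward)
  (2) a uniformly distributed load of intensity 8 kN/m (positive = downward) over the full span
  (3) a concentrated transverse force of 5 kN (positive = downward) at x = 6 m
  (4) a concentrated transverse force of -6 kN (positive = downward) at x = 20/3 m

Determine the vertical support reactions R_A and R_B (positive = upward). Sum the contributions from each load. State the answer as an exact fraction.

R_A = 50 kN, R_B = 59 kN

Load 1 — triangular load w₀=6 kN/m (0→w₀ over full span):
  R_A = w₀L/6 = 6·10/6 = 10 kN
  R_B = w₀L/3 = 6·10/3 = 20 kN
Load 2 — uniform load w=8 kN/m over full span:
  R_A = wL/2 = 8·10/2 = 40 kN
  R_B = wL/2 = 8·10/2 = 40 kN
Load 3 — point force P=5 kN at a=6 m (b=L-a=4):
  R_A = Pb/L = 5·4/10 = 2 kN
  R_B = Pa/L = 5·6/10 = 3 kN
Load 4 — point force P=-6 kN at a=20/3 m (b=L-a=10/3):
  R_A = Pb/L = (-6)·(10/3)/10 = -2 kN
  R_B = Pa/L = (-6)·(20/3)/10 = -4 kN
Superposition: R_A = 50 kN, R_B = 59 kN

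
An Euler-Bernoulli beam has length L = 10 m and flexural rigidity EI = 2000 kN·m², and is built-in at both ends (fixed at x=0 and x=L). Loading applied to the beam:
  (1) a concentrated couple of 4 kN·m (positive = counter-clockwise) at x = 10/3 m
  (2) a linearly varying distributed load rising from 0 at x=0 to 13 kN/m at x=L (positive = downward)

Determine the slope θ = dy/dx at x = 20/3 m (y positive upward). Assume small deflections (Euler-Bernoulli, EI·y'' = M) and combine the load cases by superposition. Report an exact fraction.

Load 1 — applied couple M₀=4 kN·m at a=10/3 m (b=L-a=20/3):
  θ_1 = (R_Ax²/2 - M_Ax - M₀(x-a))/EI  [x>a] with R_A=8/15, M_A=0 = ((8/15)·(20/3)²/2 - 0·(20/3) - 4·((20/3)-(10/3)))/2000 = -1/1350 rad
Load 2 — triangular load w₀=13 kN/m (0→w₀ over full span):
  θ_2 = -w₀(2x(L-x)(L-2x)(x+2L)+x²(L-x)²)/(120LEI) = -13·(2·(20/3)·(10-(20/3))·(10-2·(20/3))·((20/3)+2·10)+(20/3)²·(10-(20/3))²)/(120·10·2000) = 91/4860 rad
Superposition: θ = Σ θ_i = 437/24300 rad ≈ 0.017984 rad

θ(20/3) = 437/24300 rad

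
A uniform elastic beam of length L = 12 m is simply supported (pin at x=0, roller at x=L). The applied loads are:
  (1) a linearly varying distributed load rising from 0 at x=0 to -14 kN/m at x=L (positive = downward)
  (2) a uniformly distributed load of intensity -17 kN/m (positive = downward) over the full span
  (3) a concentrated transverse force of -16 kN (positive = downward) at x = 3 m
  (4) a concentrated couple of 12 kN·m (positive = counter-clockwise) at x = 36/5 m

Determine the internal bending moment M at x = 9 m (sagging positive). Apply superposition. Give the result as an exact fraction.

M(9) = -1419/4 kN·m

Load 1 — triangular load w₀=-14 kN/m (0→w₀ over full span):
  M_1 = w₀Lx/6 - w₀x³/(6L) = (-14)·12·9/6 - (-14)·9³/(6·12) = -441/4 kN·m
Load 2 — uniform load w=-17 kN/m over full span:
  M_2 = wx(L-x)/2 = (-17)·9·(12-9)/2 = -459/2 kN·m
Load 3 — point force P=-16 kN at a=3 m (b=L-a=9):
  M_3 = Pa(L-x)/L  [x>a] = (-16)·3·(12-9)/12 = -12 kN·m
Load 4 — applied couple M₀=12 kN·m at a=36/5 m (b=L-a=24/5):
  M_4 = M₀x/L - M₀  [x>a] = 12·9/12 - 12 = -3 kN·m
Superposition: M = Σ M_i = -1419/4 kN·m ≈ -354.750000 kN·m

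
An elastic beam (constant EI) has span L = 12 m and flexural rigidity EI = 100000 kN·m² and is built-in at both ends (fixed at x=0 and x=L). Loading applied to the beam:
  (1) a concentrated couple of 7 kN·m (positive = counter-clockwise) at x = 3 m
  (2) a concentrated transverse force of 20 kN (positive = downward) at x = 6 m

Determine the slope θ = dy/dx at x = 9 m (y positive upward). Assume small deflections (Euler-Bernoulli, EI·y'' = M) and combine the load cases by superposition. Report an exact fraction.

Load 1 — applied couple M₀=7 kN·m at a=3 m (b=L-a=9):
  θ_1 = (R_Ax²/2 - M_Ax - M₀(x-a))/EI  [x>a] with R_A=21/32, M_A=-21/16 = ((21/32)·9²/2 - (-21/16)·9 - 7·(9-3))/100000 = -231/6400000 rad
Load 2 — point force P=20 kN at a=6 m (b=L-a=6):
  θ_2 = Pa²(L-x)(2bL-(3b+a)(L-x))/(2L³EI)  [x>a] = 20·6²·(12-9)·(2·6·12-(3·6+6)·(12-9))/(2·12³·100000) = 9/20000 rad
Superposition: θ = Σ θ_i = 2649/6400000 rad ≈ 0.000414 rad

θ(9) = 2649/6400000 rad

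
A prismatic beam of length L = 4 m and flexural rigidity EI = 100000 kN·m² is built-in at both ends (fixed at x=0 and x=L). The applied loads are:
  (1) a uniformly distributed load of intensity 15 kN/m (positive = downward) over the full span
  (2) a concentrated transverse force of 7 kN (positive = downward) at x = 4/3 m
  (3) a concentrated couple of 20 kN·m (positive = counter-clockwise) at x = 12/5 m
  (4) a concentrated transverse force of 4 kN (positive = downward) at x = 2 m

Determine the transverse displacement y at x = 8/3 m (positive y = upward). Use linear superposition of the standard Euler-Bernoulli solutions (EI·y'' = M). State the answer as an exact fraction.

Load 1 — uniform load w=15 kN/m over full span:
  y_1 = -wx²(L-x)²/(24EI) = -15·(8/3)²·(4-(8/3))²/(24·100000) = -4/50625 m
Load 2 — point force P=7 kN at a=4/3 m (b=L-a=8/3):
  y_2 = -Pa²(L-x)²(3bL-(3b+a)(L-x))/(6L³EI)  [x>a] = -7·(4/3)²·(4-(8/3))²·(3·(8/3)·4-(3·(8/3)+(4/3))·(4-(8/3)))/(6·4³·100000) = -77/6834375 m
Load 3 — applied couple M₀=20 kN·m at a=12/5 m (b=L-a=8/5):
  y_3 = (R_Ax³/6 - M_Ax²/2 - M₀(x-a)²/2)/EI  [x>a] with R_A=36/5, M_A=32/5 = ((36/5)·(8/3)³/6 - (32/5)·(8/3)²/2 - 20·((8/3)-(12/5))²/2)/100000 = -1/140625 m
Load 4 — point force P=4 kN at a=2 m (b=L-a=2):
  y_4 = -Pa²(L-x)²(3bL-(3b+a)(L-x))/(6L³EI)  [x>a] = -4·2²·(4-(8/3))²·(3·2·4-(3·2+2)·(4-(8/3)))/(6·4³·100000) = -1/101250 m
Superposition: y = Σ y_i = -7331/68343750 m ≈ -0.000107 m

y(8/3) = -7331/68343750 m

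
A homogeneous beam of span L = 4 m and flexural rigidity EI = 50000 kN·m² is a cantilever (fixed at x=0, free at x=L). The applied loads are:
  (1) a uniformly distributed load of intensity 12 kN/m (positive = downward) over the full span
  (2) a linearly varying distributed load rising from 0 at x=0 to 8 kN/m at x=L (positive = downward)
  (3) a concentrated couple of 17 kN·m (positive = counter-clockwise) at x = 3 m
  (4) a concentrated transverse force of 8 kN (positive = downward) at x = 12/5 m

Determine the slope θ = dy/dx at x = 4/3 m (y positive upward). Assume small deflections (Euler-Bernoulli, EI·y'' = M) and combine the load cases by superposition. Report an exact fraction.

θ(4/3) = -39131/15187500 rad

Load 1 — uniform load w=12 kN/m over full span:
  θ_1 = -wx(x²-3Lx+3L²)/(6EI) = -12·(4/3)·((4/3)²-3·4·(4/3)+3·4²)/(6·50000) = -152/84375 rad
Load 2 — triangular load w₀=8 kN/m (0→w₀ over full span):
  θ_2 = (w₀Lx²/4-w₀L²x/3-w₀x⁴/(24L))/EI = (8·4·(4/3)²/4-8·4²·(4/3)/3-8·(4/3)⁴/(24·4))/50000 = -652/759375 rad
Load 3 — applied couple M₀=17 kN·m at a=3 m (b=L-a=1):
  θ_3 = M₀x/EI  [x≤a] = 17·(4/3)/50000 = 17/37500 rad
Load 4 — point force P=8 kN at a=12/5 m (b=L-a=8/5):
  θ_4 = -Px(2a-x)/(2EI)  [x≤a] = -8·(4/3)·(2·(12/5)-(4/3))/(2·50000) = -52/140625 rad
Superposition: θ = Σ θ_i = -39131/15187500 rad ≈ -0.002577 rad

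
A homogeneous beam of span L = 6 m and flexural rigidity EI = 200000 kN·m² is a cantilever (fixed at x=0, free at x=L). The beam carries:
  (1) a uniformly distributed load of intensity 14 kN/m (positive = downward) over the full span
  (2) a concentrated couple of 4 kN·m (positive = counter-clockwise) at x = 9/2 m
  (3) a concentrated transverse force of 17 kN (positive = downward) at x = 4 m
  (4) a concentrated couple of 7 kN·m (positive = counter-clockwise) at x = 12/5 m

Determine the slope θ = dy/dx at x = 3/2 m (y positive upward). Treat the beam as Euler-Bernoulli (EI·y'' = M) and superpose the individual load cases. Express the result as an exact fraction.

Load 1 — uniform load w=14 kN/m over full span:
  θ_1 = -wx(x²-3Lx+3L²)/(6EI) = -14·(3/2)·((3/2)²-3·6·(3/2)+3·6²)/(6·200000) = -2331/1600000 rad
Load 2 — applied couple M₀=4 kN·m at a=9/2 m (b=L-a=3/2):
  θ_2 = M₀x/EI  [x≤a] = 4·(3/2)/200000 = 3/100000 rad
Load 3 — point force P=17 kN at a=4 m (b=L-a=2):
  θ_3 = -Px(2a-x)/(2EI)  [x≤a] = -17·(3/2)·(2·4-(3/2))/(2·200000) = -663/1600000 rad
Load 4 — applied couple M₀=7 kN·m at a=12/5 m (b=L-a=18/5):
  θ_4 = M₀x/EI  [x≤a] = 7·(3/2)/200000 = 21/400000 rad
Superposition: θ = Σ θ_i = -1431/800000 rad ≈ -0.001789 rad

θ(3/2) = -1431/800000 rad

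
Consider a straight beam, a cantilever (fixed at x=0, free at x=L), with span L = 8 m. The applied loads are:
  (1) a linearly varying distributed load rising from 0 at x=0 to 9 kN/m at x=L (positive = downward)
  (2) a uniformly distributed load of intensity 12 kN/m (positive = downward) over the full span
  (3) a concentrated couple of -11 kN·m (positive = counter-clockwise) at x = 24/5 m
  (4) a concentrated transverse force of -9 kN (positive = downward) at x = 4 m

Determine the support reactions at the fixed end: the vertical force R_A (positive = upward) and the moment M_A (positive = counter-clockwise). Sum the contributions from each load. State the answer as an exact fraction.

R_A = 123 kN, M_A = 551 kN·m

Load 1 — triangular load w₀=9 kN/m (0→w₀ over full span):
  R_A = w₀L/2 = 9·8/2 = 36 kN
  M_A = w₀L²/3 = 9·8²/3 = 192 kN·m
Load 2 — uniform load w=12 kN/m over full span:
  R_A = wL = 12·8 = 96 kN
  M_A = wL²/2 = 12·8²/2 = 384 kN·m
Load 3 — applied couple M₀=-11 kN·m at a=24/5 m (b=L-a=16/5):
  R_A = 0 kN
  M_A = -M₀ = -(-11) = 11 kN·m
Load 4 — point force P=-9 kN at a=4 m (b=L-a=4):
  R_A = P = (-9) = -9 kN
  M_A = Pa = (-9)·4 = -36 kN·m
Superposition: R_A = 123 kN, M_A = 551 kN·m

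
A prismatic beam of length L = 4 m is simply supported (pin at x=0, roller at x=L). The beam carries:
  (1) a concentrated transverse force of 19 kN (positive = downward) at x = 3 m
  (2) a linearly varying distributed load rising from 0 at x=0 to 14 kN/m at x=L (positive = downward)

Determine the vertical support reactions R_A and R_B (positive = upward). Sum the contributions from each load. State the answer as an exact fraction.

Load 1 — point force P=19 kN at a=3 m (b=L-a=1):
  R_A = Pb/L = 19·1/4 = 19/4 kN
  R_B = Pa/L = 19·3/4 = 57/4 kN
Load 2 — triangular load w₀=14 kN/m (0→w₀ over full span):
  R_A = w₀L/6 = 14·4/6 = 28/3 kN
  R_B = w₀L/3 = 14·4/3 = 56/3 kN
Superposition: R_A = 169/12 kN, R_B = 395/12 kN

R_A = 169/12 kN, R_B = 395/12 kN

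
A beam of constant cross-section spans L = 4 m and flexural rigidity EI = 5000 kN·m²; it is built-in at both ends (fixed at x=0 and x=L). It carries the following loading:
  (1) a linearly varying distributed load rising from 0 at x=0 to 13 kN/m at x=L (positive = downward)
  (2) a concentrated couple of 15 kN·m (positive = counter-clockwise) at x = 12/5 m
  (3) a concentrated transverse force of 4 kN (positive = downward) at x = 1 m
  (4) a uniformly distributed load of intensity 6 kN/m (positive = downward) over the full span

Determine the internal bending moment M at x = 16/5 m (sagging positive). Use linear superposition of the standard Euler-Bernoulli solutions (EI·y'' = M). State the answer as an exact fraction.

M(16/5) = -4219/1500 kN·m

Load 1 — triangular load w₀=13 kN/m (0→w₀ over full span):
  M_1 = 3w₀Lx/20 - w₀L²/30 - w₀x³/(6L) = 3·13·4·(16/5)/20 - 13·4²/30 - 13·(16/5)³/(6·4) = 104/375 kN·m
Load 2 — applied couple M₀=15 kN·m at a=12/5 m (b=L-a=8/5):
  M_2 = R_Ax - M_A - M₀  [x>a] with R_A=27/5, M_A=24/5 = (27/5)·(16/5) - (24/5) - 15 = -63/25 kN·m
Load 3 — point force P=4 kN at a=1 m (b=L-a=3):
  M_3 = Pa²(a+3b)(L-x)/L³ - Pa²b/L²  [x>a] = 4·1²·(1+3·3)·(4-(16/5))/4³ - 4·1²·3/4² = -1/4 kN·m
Load 4 — uniform load w=6 kN/m over full span:
  M_4 = wLx/2 - wL²/12 - wx²/2 = 6·4·(16/5)/2 - 6·4²/12 - 6·(16/5)²/2 = -8/25 kN·m
Superposition: M = Σ M_i = -4219/1500 kN·m ≈ -2.812667 kN·m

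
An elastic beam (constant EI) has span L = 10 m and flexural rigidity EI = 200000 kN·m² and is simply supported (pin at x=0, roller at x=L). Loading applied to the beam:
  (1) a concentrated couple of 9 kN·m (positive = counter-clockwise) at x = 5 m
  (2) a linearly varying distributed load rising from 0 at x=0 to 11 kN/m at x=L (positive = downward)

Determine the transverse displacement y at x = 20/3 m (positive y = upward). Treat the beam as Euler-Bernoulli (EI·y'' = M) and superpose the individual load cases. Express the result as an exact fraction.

y(20/3) = -7399/2332800 m

Load 1 — applied couple M₀=9 kN·m at a=5 m (b=L-a=5):
  y_1 = (M₀x³/(6L)-M₀(x-a)²/2+C₁x)/EI  [x>a] with C₁=M₀(3b²-L²)/(6L)=-15/4 = (9·(20/3)³/(6·10)-9·((20/3)-5)²/2+(-15/4)·(20/3))/200000 = 1/28800 m
Load 2 — triangular load w₀=11 kN/m (0→w₀ over full span):
  y_2 = -w₀x(7L⁴-10L²x²+3x⁴)/(360LEI) = -11·(20/3)·(7·10⁴-10·10²·(20/3)²+3·(20/3)⁴)/(360·10·200000) = -187/58320 m
Superposition: y = Σ y_i = -7399/2332800 m ≈ -0.003172 m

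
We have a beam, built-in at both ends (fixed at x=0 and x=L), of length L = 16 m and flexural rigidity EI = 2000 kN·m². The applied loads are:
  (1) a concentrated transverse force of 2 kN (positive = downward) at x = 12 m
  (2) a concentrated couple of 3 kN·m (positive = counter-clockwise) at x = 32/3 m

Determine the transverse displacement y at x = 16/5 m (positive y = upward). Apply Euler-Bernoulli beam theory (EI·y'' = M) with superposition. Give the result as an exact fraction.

Load 1 — point force P=2 kN at a=12 m (b=L-a=4):
  y_1 = -Pb²x²(3aL-(3a+b)x)/(6L³EI)  [x≤a] = -2·4²·(16/5)²·(3·12·16-(3·12+4)·(16/5))/(6·16³·2000) = -28/9375 m
Load 2 — applied couple M₀=3 kN·m at a=32/3 m (b=L-a=16/3):
  y_2 = (R_Ax³/6 - M_Ax²/2)/EI  [x≤a] with R_A=1/4, M_A=1 = ((1/4)·(16/5)³/6 - 1·(16/5)²/2)/2000 = -88/46875 m
Superposition: y = Σ y_i = -76/15625 m ≈ -0.004864 m

y(16/5) = -76/15625 m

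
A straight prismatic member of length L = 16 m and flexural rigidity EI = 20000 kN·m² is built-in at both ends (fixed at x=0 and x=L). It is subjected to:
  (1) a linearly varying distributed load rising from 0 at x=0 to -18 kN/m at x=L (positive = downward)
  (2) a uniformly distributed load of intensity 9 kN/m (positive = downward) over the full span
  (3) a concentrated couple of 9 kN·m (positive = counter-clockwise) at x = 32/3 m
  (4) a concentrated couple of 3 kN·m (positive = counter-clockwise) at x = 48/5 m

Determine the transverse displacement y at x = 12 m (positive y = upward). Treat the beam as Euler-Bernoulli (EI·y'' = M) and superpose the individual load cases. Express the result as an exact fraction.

y(12) = 49/12500 m

Load 1 — triangular load w₀=-18 kN/m (0→w₀ over full span):
  y_1 = -w₀x²(L-x)²(x+2L)/(120LEI) = -(-18)·12²·(16-12)²·(12+2·16)/(120·16·20000) = 297/6250 m
Load 2 — uniform load w=9 kN/m over full span:
  y_2 = -wx²(L-x)²/(24EI) = -9·12²·(16-12)²/(24·20000) = -27/625 m
Load 3 — applied couple M₀=9 kN·m at a=32/3 m (b=L-a=16/3):
  y_3 = (R_Ax³/6 - M_Ax²/2 - M₀(x-a)²/2)/EI  [x>a] with R_A=3/4, M_A=3 = ((3/4)·12³/6 - 3·12²/2 - 9·(12-(32/3))²/2)/20000 = -1/2500 m
Load 4 — applied couple M₀=3 kN·m at a=48/5 m (b=L-a=32/5):
  y_4 = (R_Ax³/6 - M_Ax²/2 - M₀(x-a)²/2)/EI  [x>a] with R_A=27/100, M_A=24/25 = ((27/100)·12³/6 - (24/25)·12²/2 - 3·(12-(48/5))²/2)/20000 = 0 m
Superposition: y = Σ y_i = 49/12500 m ≈ 0.003920 m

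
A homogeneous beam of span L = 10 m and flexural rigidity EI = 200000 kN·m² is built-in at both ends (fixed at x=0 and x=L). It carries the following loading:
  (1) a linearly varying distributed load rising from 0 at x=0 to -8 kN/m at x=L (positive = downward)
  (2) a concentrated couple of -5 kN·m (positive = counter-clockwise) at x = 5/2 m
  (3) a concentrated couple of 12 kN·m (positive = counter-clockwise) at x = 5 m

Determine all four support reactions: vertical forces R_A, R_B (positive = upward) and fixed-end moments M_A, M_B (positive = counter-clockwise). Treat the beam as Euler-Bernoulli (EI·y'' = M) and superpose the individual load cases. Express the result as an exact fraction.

Load 1 — triangular load w₀=-8 kN/m (0→w₀ over full span):
  R_A = 3w₀L/20 = 3·(-8)·10/20 = -12 kN
  M_A = w₀L²/30 = (-8)·10²/30 = -80/3 kN·m
  R_B = 7w₀L/20 = 7·(-8)·10/20 = -28 kN
  M_B = -w₀L²/20 = -(-8)·10²/20 = 40 kN·m
Load 2 — applied couple M₀=-5 kN·m at a=5/2 m (b=L-a=15/2):
  R_A = 6M₀ab/L³ = 6·(-5)·(5/2)·(15/2)/10³ = -9/16 kN
  M_A = M₀b(2a-b)/L² = (-5)·(15/2)·(2·(5/2)-(15/2))/10² = 15/16 kN·m
  R_B = -6M₀ab/L³ = -6·(-5)·(5/2)·(15/2)/10³ = 9/16 kN
  M_B = M₀a(2b-a)/L² = (-5)·(5/2)·(2·(15/2)-(5/2))/10² = -25/16 kN·m
Load 3 — applied couple M₀=12 kN·m at a=5 m (b=L-a=5):
  R_A = 6M₀ab/L³ = 6·12·5·5/10³ = 9/5 kN
  M_A = M₀b(2a-b)/L² = 12·5·(2·5-5)/10² = 3 kN·m
  R_B = -6M₀ab/L³ = -6·12·5·5/10³ = -9/5 kN
  M_B = M₀a(2b-a)/L² = 12·5·(2·5-5)/10² = 3 kN·m
Superposition: R_A = -861/80 kN, M_A = -1091/48 kN·m, R_B = -2339/80 kN, M_B = 663/16 kN·m

R_A = -861/80 kN, M_A = -1091/48 kN·m, R_B = -2339/80 kN, M_B = 663/16 kN·m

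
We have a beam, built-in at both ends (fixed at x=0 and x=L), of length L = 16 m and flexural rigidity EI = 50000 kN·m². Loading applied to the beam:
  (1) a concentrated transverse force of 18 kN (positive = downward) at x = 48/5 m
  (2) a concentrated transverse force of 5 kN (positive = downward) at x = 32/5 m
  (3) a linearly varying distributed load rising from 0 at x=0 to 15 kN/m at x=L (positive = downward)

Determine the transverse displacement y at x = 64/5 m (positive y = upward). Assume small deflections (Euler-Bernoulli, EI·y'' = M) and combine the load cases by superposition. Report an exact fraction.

y(64/5) = -2242816/146484375 m

Load 1 — point force P=18 kN at a=48/5 m (b=L-a=32/5):
  y_1 = -Pa²(L-x)²(3bL-(3b+a)(L-x))/(6L³EI)  [x>a] = -18·(48/5)²·(16-(64/5))²·(3·(32/5)·16-(3·(32/5)+(48/5))·(16-(64/5)))/(6·16³·50000) = -145152/48828125 m
Load 2 — point force P=5 kN at a=32/5 m (b=L-a=48/5):
  y_2 = -Pa²(L-x)²(3bL-(3b+a)(L-x))/(6L³EI)  [x>a] = -5·(32/5)²·(16-(64/5))²·(3·(48/5)·16-(3·(48/5)+(32/5))·(16-(64/5)))/(6·16³·50000) = -17408/29296875 m
Load 3 — triangular load w₀=15 kN/m (0→w₀ over full span):
  y_3 = -w₀x²(L-x)²(x+2L)/(120LEI) = -15·(64/5)²·(16-(64/5))²·((64/5)+2·16)/(120·16·50000) = -114688/9765625 m
Superposition: y = Σ y_i = -2242816/146484375 m ≈ -0.015311 m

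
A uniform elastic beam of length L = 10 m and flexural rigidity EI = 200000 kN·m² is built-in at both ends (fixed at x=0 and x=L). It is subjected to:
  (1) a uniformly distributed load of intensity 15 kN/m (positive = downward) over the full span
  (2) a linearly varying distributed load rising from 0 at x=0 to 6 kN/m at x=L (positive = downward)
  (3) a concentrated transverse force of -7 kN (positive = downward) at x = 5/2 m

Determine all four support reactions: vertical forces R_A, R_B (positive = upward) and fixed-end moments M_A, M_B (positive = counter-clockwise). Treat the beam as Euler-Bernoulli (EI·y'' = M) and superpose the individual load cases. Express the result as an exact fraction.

Load 1 — uniform load w=15 kN/m over full span:
  R_A = wL/2 = 15·10/2 = 75 kN
  M_A = wL²/12 = 15·10²/12 = 125 kN·m
  R_B = wL/2 = 15·10/2 = 75 kN
  M_B = -wL²/12 = -15·10²/12 = -125 kN·m
Load 2 — triangular load w₀=6 kN/m (0→w₀ over full span):
  R_A = 3w₀L/20 = 3·6·10/20 = 9 kN
  M_A = w₀L²/30 = 6·10²/30 = 20 kN·m
  R_B = 7w₀L/20 = 7·6·10/20 = 21 kN
  M_B = -w₀L²/20 = -6·10²/20 = -30 kN·m
Load 3 — point force P=-7 kN at a=5/2 m (b=L-a=15/2):
  R_A = Pb²(3a+b)/L³ = (-7)·(15/2)²·(3·(5/2)+(15/2))/10³ = -189/32 kN
  M_A = Pab²/L² = (-7)·(5/2)·(15/2)²/10² = -315/32 kN·m
  R_B = Pa²(a+3b)/L³ = (-7)·(5/2)²·((5/2)+3·(15/2))/10³ = -35/32 kN
  M_B = -Pa²b/L² = -(-7)·(5/2)²·(15/2)/10² = 105/32 kN·m
Superposition: R_A = 2499/32 kN, M_A = 4325/32 kN·m, R_B = 3037/32 kN, M_B = -4855/32 kN·m

R_A = 2499/32 kN, M_A = 4325/32 kN·m, R_B = 3037/32 kN, M_B = -4855/32 kN·m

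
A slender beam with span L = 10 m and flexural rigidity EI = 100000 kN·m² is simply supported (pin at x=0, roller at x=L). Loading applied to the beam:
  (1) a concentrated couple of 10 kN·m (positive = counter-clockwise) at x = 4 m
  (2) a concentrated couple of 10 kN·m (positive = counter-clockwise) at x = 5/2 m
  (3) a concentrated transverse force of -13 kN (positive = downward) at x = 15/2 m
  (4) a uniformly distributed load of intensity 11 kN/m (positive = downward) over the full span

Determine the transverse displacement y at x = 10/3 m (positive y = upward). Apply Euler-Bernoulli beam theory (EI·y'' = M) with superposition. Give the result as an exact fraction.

Load 1 — applied couple M₀=10 kN·m at a=4 m (b=L-a=6):
  y_1 = (M₀x³/(6L)+C₁x)/EI  [x≤a] with C₁=M₀(3b²-L²)/(6L)=4/3 = (10·(10/3)³/(6·10)+(4/3)·(10/3))/100000 = 43/405000 m
Load 2 — applied couple M₀=10 kN·m at a=5/2 m (b=L-a=15/2):
  y_2 = (M₀x³/(6L)-M₀(x-a)²/2+C₁x)/EI  [x>a] with C₁=M₀(3b²-L²)/(6L)=275/24 = (10·(10/3)³/(6·10)-10·((10/3)-(5/2))²/2+(275/24)·(10/3))/100000 = 53/129600 m
Load 3 — point force P=-13 kN at a=15/2 m (b=L-a=5/2):
  y_3 = -Pbx(L²-b²-x²)/(6LEI)  [x≤a] = -(-13)·(5/2)·(10/3)·(10²-(5/2)²-(10/3)²)/(6·10·100000) = 1547/1036800 m
Load 4 — uniform load w=11 kN/m over full span:
  y_4 = -wx(L³-2Lx²+x³)/(24EI) = -11·(10/3)·(10³-2·10·(10/3)²+(10/3)³)/(24·100000) = -121/9720 m
Superposition: y = Σ y_i = -811919/77760000 m ≈ -0.010441 m

y(10/3) = -811919/77760000 m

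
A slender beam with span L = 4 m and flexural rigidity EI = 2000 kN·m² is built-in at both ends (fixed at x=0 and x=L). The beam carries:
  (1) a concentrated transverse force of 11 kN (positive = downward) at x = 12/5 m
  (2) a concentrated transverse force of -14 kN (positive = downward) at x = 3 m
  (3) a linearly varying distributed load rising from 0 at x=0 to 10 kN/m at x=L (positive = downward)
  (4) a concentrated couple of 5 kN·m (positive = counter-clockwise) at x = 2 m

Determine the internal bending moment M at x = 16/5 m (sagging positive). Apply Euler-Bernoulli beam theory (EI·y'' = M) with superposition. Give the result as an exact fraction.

M(16/5) = -33679/15000 kN·m

Load 1 — point force P=11 kN at a=12/5 m (b=L-a=8/5):
  M_1 = Pa²(a+3b)(L-x)/L³ - Pa²b/L²  [x>a] = 11·(12/5)²·((12/5)+3·(8/5))·(4-(16/5))/4³ - 11·(12/5)²·(8/5)/4² = -396/625 kN·m
Load 2 — point force P=-14 kN at a=3 m (b=L-a=1):
  M_2 = Pa²(a+3b)(L-x)/L³ - Pa²b/L²  [x>a] = (-14)·3²·(3+3·1)·(4-(16/5))/4³ - (-14)·3²·1/4² = -63/40 kN·m
Load 3 — triangular load w₀=10 kN/m (0→w₀ over full span):
  M_3 = 3w₀Lx/20 - w₀L²/30 - w₀x³/(6L) = 3·10·4·(16/5)/20 - 10·4²/30 - 10·(16/5)³/(6·4) = 16/75 kN·m
Load 4 — applied couple M₀=5 kN·m at a=2 m (b=L-a=2):
  M_4 = R_Ax - M_A - M₀  [x>a] with R_A=15/8, M_A=5/4 = (15/8)·(16/5) - (5/4) - 5 = -1/4 kN·m
Superposition: M = Σ M_i = -33679/15000 kN·m ≈ -2.245267 kN·m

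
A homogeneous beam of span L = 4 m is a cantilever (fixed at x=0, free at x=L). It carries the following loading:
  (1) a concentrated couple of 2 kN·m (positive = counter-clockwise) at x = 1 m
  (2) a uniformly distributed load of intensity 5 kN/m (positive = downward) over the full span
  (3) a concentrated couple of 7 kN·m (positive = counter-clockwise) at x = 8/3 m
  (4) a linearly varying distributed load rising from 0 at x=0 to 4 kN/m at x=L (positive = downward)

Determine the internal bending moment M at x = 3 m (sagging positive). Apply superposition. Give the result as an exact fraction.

M(3) = -13/3 kN·m

Load 1 — applied couple M₀=2 kN·m at a=1 m (b=L-a=3):
  M_1 = 0  [x>a] = 0 kN·m
Load 2 — uniform load w=5 kN/m over full span:
  M_2 = -w(L-x)²/2 = -5·(4-3)²/2 = -5/2 kN·m
Load 3 — applied couple M₀=7 kN·m at a=8/3 m (b=L-a=4/3):
  M_3 = 0  [x>a] = 0 kN·m
Load 4 — triangular load w₀=4 kN/m (0→w₀ over full span):
  M_4 = w₀Lx/2 - w₀L²/3 - w₀x³/(6L) = 4·4·3/2 - 4·4²/3 - 4·3³/(6·4) = -11/6 kN·m
Superposition: M = Σ M_i = -13/3 kN·m ≈ -4.333333 kN·m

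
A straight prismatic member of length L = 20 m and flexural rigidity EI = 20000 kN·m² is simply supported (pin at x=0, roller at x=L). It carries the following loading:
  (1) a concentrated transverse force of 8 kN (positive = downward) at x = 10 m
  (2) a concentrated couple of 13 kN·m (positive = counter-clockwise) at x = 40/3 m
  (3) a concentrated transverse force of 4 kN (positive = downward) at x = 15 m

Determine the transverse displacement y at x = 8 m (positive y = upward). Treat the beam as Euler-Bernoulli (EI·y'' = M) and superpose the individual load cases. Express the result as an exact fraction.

Load 1 — point force P=8 kN at a=10 m (b=L-a=10):
  y_1 = -Pbx(L²-b²-x²)/(6LEI)  [x≤a] = -8·10·8·(20²-10²-8²)/(6·20·20000) = -118/1875 m
Load 2 — applied couple M₀=13 kN·m at a=40/3 m (b=L-a=20/3):
  y_2 = (M₀x³/(6L)+C₁x)/EI  [x≤a] with C₁=M₀(3b²-L²)/(6L)=-260/9 = (13·8³/(6·20)+(-260/9)·8)/20000 = -247/28125 m
Load 3 — point force P=4 kN at a=15 m (b=L-a=5):
  y_3 = -Pbx(L²-b²-x²)/(6LEI)  [x≤a] = -4·5·8·(20²-5²-8²)/(6·20·20000) = -311/15000 m
Superposition: y = Σ y_i = -20801/225000 m ≈ -0.092449 m

y(8) = -20801/225000 m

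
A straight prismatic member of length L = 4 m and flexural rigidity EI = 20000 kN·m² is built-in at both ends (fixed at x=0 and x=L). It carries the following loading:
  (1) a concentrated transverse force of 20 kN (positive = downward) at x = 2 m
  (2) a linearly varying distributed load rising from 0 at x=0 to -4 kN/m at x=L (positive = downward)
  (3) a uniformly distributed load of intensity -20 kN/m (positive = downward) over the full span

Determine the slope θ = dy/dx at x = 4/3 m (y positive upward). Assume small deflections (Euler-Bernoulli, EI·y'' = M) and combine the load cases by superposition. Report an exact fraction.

Load 1 — point force P=20 kN at a=2 m (b=L-a=2):
  θ_1 = -Pb²x(2aL-(3a+b)x)/(2L³EI)  [x≤a] = -20·2²·(4/3)·(2·2·4-(3·2+2)·(4/3))/(2·4³·20000) = -1/4500 rad
Load 2 — triangular load w₀=-4 kN/m (0→w₀ over full span):
  θ_2 = -w₀(2x(L-x)(L-2x)(x+2L)+x²(L-x)²)/(120LEI) = -(-4)·(2·(4/3)·(4-(4/3))·(4-2·(4/3))·((4/3)+2·4)+(4/3)²·(4-(4/3))²)/(120·4·20000) = 32/759375 rad
Load 3 — uniform load w=-20 kN/m over full span:
  θ_3 = -wx(L-x)(L-2x)/(12EI) = -(-20)·(4/3)·(4-(4/3))·(4-2·(4/3))/(12·20000) = 4/10125 rad
Superposition: θ = Σ θ_i = 653/3037500 rad ≈ 0.000215 rad

θ(4/3) = 653/3037500 rad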